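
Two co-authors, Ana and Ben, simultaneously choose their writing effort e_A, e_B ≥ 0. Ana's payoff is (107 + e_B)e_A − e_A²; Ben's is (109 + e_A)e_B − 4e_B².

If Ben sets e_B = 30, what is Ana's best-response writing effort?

Expanding Ana's payoff: 107e_A + e_Be_A − e_A².
∂π/∂e_A = 107 + e_B − 2e_A = 0, so e_A = 53.5 + 0.5e_B.
At e_B = 30: e_A = 53.5 + 0.5·30 = 68.5.

68.5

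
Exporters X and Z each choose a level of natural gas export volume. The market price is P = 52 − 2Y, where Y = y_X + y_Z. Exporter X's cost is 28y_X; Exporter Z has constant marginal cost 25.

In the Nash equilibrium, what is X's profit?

Exporter X's profit: π = y_X(52 − 2(y_X + y_Z)) − 28y_X.
∂π/∂y_X = 24 − 4y_X − 2y_Z = 0, so y_X = 6 − 0.5y_Z.
By the same steps for Z: y_Z = 6.75 − 0.5y_X.
Substituting the second reaction function into the first: y_X = 6 − 0.5(6.75 − 0.5y_X), which gives 0.75y_X = 2.625 ⇒ y_X = 3.5.
Then y_Z = 6.75 − 0.5·3.5 = 5.
Price P = 52 − 2·8.5 = 35.
X's profit: (35 − 28)·3.5 = 24.5.

24.5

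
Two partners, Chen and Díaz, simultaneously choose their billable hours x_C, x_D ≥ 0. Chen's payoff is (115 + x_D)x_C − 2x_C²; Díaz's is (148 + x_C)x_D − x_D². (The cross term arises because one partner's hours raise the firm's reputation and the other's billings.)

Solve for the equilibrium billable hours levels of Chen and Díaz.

54, 101

Expanding Chen's payoff: 115x_C + x_Dx_C − 2x_C².
∂π/∂x_C = 115 + x_D − 4x_C = 0, so x_C = 28.75 + 0.25x_D.
Likewise for Díaz: x_D = 74 + 0.5x_C.
Substituting the second reaction function into the first: x_C = 28.75 + 0.25(74 + 0.5x_C), which gives 0.875x_C = 47.25 ⇒ x_C = 54.
Then x_D = 74 + 0.5·54 = 101.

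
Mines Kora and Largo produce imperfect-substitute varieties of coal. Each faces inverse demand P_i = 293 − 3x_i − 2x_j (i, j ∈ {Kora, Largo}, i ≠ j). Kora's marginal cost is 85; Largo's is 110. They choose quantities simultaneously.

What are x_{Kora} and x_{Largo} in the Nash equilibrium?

Mine Kora's profit: π = x_{Kora}(293 − 3x_{Kora} − 2x_{Largo}) − 85x_{Kora}.
∂π/∂x_{Kora} = 208 − 6x_{Kora} − 2x_{Largo} = 0 ⇒ x_{Kora} = 104/3 − (1/3)x_{Largo}.
Similarly x_{Largo} = 30.5 − (1/3)x_{Kora}.
Substituting the second reaction function into the first: x_{Kora} = 104/3 − (1/3)(30.5 − (1/3)x_{Kora}), which gives (8/9)x_{Kora} = 24.5 ⇒ x_{Kora} = 27.5625.
Then x_{Largo} = 30.5 − (1/3)·27.5625 = 21.3125.

27.5625, 21.3125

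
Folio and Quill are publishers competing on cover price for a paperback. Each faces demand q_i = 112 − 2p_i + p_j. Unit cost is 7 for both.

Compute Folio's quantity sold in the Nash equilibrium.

Folio's profit: π = (p_{Folio} − 7)(112 − 2p_{Folio} + p_{Quill}).
∂π/∂p_{Folio} = 126 − 4p_{Folio} + p_{Quill} = 0 ⇒ p_{Folio} = 31.5 + 0.25p_{Quill}.
By symmetry p_{Quill} = p_{Folio}; substituting into the reaction function, 0.75p_{Folio} = 31.5 and p_{Folio} = 42.
q_{Folio} = 112 − 2·42 + 42 = 70.

70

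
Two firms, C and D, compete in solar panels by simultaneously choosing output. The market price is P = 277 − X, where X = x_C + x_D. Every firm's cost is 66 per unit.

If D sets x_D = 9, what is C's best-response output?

Firm C's profit: π = x_C(277 − (x_C + x_D)) − 66x_C.
∂π/∂x_C = 211 − 2x_C − x_D = 0, so x_C = 105.5 − 0.5x_D.
At x_D = 9: x_C = 105.5 − 0.5·9 = 101.

101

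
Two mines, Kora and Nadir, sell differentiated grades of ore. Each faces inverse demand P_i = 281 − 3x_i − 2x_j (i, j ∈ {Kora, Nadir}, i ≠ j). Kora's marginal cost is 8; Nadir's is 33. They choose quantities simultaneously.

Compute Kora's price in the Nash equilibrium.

Mine Kora's profit: π = x_{Kora}(281 − 3x_{Kora} − 2x_{Nadir}) − 8x_{Kora}.
∂π/∂x_{Kora} = 273 − 6x_{Kora} − 2x_{Nadir} = 0 ⇒ x_{Kora} = 45.5 − (1/3)x_{Nadir}.
Similarly x_{Nadir} = 124/3 − (1/3)x_{Kora}.
Plugging x_{Nadir} into Kora's best response: x_{Kora} = 45.5 − (1/3)(124/3 − (1/3)x_{Kora}) ⇒ (8/9)x_{Kora} = 571/18, so x_{Kora} = 35.6875.
Then x_{Nadir} = 124/3 − (1/3)·35.6875 = 29.4375.
P_{Kora} = 281 − 3·35.6875 − 2·29.4375 = 115.0625.

115.0625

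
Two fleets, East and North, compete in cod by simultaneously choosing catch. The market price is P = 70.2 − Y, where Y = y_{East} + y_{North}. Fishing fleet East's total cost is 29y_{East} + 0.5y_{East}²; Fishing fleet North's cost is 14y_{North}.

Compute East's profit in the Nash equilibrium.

Fishing fleet East's profit: π = y_{East}(70.2 − (y_{East} + y_{North})) − 29y_{East} − 0.5y_{East}².
∂π/∂y_{East} = 41.2 − 3y_{East} − y_{North} = 0, so y_{East} = 206/15 − (1/3)y_{North}.
For North: ∂π/∂y_{North} = 56.2 − 2y_{North} − y_{East} = 0 ⇒ y_{North} = 28.1 − 0.5y_{East}.
Plugging y_{North} into East's best response: y_{East} = 206/15 − (1/3)(28.1 − 0.5y_{East}) ⇒ (5/6)y_{East} = 131/30, so y_{East} = 5.24.
Then y_{North} = 28.1 − 0.5·5.24 = 25.48.
Price P = 70.2 − 30.72 = 39.48.
East's profit: (39.48 − 29)·5.24 − 0.5(5.24)² = 41.1864.

41.1864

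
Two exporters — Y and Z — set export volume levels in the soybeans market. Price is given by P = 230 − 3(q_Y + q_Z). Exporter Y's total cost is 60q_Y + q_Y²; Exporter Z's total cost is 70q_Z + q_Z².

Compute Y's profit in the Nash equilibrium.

Exporter Y's profit: π = q_Y(230 − 3(q_Y + q_Z)) − 60q_Y − q_Y².
∂π/∂q_Y = 170 − 8q_Y − 3q_Z = 0, so q_Y = 21.25 − 0.375q_Z.
By the same steps for Z: q_Z = 20 − 0.375q_Y.
Solving the two reaction functions simultaneously: (1 − (−0.375)(−0.375))q_Y = 21.25 − 0.375·20, so (55/64)q_Y = 13.75 and q_Y = 16.
Then q_Z = 20 − 0.375·16 = 14.
Price P = 230 − 3·30 = 140.
Y's profit: (140 − 60)·16 − (16)² = 1024.

1024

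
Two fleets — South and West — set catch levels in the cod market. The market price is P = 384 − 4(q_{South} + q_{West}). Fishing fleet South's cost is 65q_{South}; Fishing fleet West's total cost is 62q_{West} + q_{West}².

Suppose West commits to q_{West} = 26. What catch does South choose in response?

Fishing fleet South's profit: π = q_{South}(384 − 4(q_{South} + q_{West})) − 65q_{South}.
∂π/∂q_{South} = 319 − 8q_{South} − 4q_{West} = 0, so q_{South} = 39.875 − 0.5q_{West}.
At q_{West} = 26: q_{South} = 39.875 − 0.5·26 = 26.875.

26.875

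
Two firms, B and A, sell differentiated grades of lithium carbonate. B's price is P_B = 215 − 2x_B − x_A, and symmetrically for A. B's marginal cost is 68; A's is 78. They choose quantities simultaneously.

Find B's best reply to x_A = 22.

Firm B's profit: π = x_B(215 − 2x_B − x_A) − 68x_B.
∂π/∂x_B = 147 − 4x_B − x_A = 0 ⇒ x_B = 36.75 − 0.25x_A.
At x_A = 22: x_B = 36.75 − 0.25·22 = 31.25.

31.25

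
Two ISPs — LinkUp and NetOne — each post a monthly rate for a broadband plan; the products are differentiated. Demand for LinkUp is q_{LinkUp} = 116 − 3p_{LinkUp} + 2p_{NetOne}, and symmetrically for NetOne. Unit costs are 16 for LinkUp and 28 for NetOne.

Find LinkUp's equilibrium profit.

LinkUp's profit: π = (p_{LinkUp} − 16)(116 − 3p_{LinkUp} + 2p_{NetOne}).
∂π/∂p_{LinkUp} = 164 − 6p_{LinkUp} + 2p_{NetOne} = 0 ⇒ p_{LinkUp} = 82/3 + (1/3)p_{NetOne}.
Similarly p_{NetOne} = 100/3 + (1/3)p_{LinkUp}.
Plugging p_{NetOne} into LinkUp's best response: p_{LinkUp} = 82/3 + (1/3)(100/3 + (1/3)p_{LinkUp}) ⇒ (8/9)p_{LinkUp} = 346/9, so p_{LinkUp} = 43.25.
Then p_{NetOne} = 100/3 + (1/3)·43.25 = 47.75.
q_{LinkUp} = 116 − 3·43.25 + 2·47.75 = 81.75.
Profit = (43.25 − 16)·81.75 = 2227.6875.

2227.6875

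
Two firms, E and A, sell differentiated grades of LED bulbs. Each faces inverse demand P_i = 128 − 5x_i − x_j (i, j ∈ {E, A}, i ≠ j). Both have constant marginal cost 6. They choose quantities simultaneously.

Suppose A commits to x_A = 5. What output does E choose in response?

Firm E's profit: π = x_E(128 − 5x_E − x_A) − 6x_E.
∂π/∂x_E = 122 − 10x_E − x_A = 0 ⇒ x_E = 12.2 − 0.1x_A.
At x_A = 5: x_E = 12.2 − 0.1·5 = 11.7.

11.7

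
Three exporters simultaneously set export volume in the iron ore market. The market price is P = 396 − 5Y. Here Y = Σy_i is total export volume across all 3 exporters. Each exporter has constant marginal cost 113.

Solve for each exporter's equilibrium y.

14.15

A representative exporter's profit is π_i = y_i(396 − 5Y) − 113y_i, with Y = y_i + Σ_{j≠i} y_j.
First-order condition: 283 − 10y_i − 5Σ_{j≠i} y_j = 0.
With identical exporters, set every y_j = y: then 283 − 10y − 10y = 0, i.e. y = 283/20 = 14.15.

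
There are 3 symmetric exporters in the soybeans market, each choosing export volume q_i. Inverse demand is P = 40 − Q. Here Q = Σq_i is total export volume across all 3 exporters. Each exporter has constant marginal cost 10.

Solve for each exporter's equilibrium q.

A representative exporter's profit is π_i = q_i(40 − Q) − 10q_i, with Q = q_i + Σ_{j≠i} q_j.
First-order condition: 30 − 2q_i − Σ_{j≠i} q_j = 0.
With identical exporters, set every q_j = q: then 30 − 2q − 2q = 0, i.e. q = 30/4 = 7.5.

7.5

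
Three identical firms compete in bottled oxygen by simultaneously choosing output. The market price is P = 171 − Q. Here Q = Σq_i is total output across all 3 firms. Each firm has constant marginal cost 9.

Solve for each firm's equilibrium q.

40.5

A representative firm's profit is π_i = q_i(171 − Q) − 9q_i, with Q = q_i + Σ_{j≠i} q_j.
First-order condition: 162 − 2q_i − Σ_{j≠i} q_j = 0.
With identical firms, set every q_j = q: then 162 − 2q − 2q = 0, i.e. q = 162/4 = 40.5.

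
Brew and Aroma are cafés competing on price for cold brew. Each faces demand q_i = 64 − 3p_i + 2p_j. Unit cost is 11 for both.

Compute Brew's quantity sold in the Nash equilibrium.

Brew's profit: π = (p_{Brew} − 11)(64 − 3p_{Brew} + 2p_{Aroma}).
∂π/∂p_{Brew} = 97 − 6p_{Brew} + 2p_{Aroma} = 0 ⇒ p_{Brew} = 97/6 + (1/3)p_{Aroma}.
Setting p_{Brew} = p_{Aroma} in the reaction function: p_{Brew} = 97/6 + (1/3)p_{Brew}, so p_{Brew} = (97/6) / (2/3) = 24.25.
q_{Brew} = 64 − 3·24.25 + 2·24.25 = 39.75.

39.75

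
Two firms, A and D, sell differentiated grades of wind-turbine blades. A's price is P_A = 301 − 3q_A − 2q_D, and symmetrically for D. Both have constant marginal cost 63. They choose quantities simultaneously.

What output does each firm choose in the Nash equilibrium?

Firm A's profit: π = q_A(301 − 3q_A − 2q_D) − 63q_A.
∂π/∂q_A = 238 − 6q_A − 2q_D = 0 ⇒ q_A = 119/3 − (1/3)q_D.
The game is symmetric, so in equilibrium q_D = q_A: the reaction function gives (4/3)q_A = 119/3, hence q_A = 29.75.

29.75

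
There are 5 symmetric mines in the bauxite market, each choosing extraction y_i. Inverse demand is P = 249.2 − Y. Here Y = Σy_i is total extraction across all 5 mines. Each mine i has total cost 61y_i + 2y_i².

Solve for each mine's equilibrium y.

A representative mine's profit is π_i = y_i(249.2 − Y) − 61y_i − 2y_i², with Y = y_i + Σ_{j≠i} y_j.
First-order condition: 188.2 − 6y_i − Σ_{j≠i} y_j = 0.
Imposing symmetry (y_j = y for all j) turns Σ_{j≠i} y_j into 4y, so 188.2 = 10y and y = 18.82.

18.82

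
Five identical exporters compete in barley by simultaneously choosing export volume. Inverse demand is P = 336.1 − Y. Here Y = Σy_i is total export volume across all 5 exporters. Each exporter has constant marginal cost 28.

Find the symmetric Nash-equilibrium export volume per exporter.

51.35

A representative exporter's profit is π_i = y_i(336.1 − Y) − 28y_i, with Y = y_i + Σ_{j≠i} y_j.
First-order condition: 308.1 − 2y_i − Σ_{j≠i} y_j = 0.
Imposing symmetry (y_j = y for all j) turns Σ_{j≠i} y_j into 4y, so 308.1 = 6y and y = 51.35.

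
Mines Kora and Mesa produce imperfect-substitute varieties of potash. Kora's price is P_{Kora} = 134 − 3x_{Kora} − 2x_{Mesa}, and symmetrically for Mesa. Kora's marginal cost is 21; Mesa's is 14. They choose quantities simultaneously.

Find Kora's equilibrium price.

Mine Kora's profit: π = x_{Kora}(134 − 3x_{Kora} − 2x_{Mesa}) − 21x_{Kora}.
∂π/∂x_{Kora} = 113 − 6x_{Kora} − 2x_{Mesa} = 0 ⇒ x_{Kora} = 113/6 − (1/3)x_{Mesa}.
Similarly x_{Mesa} = 20 − (1/3)x_{Kora}.
Solving the two reaction functions simultaneously: (1 − (−1/3)(−1/3))x_{Kora} = 113/6 − (1/3)·20, so (8/9)x_{Kora} = 73/6 and x_{Kora} = 13.6875.
Then x_{Mesa} = 20 − (1/3)·13.6875 = 15.4375.
P_{Kora} = 134 − 3·13.6875 − 2·15.4375 = 62.0625.

62.0625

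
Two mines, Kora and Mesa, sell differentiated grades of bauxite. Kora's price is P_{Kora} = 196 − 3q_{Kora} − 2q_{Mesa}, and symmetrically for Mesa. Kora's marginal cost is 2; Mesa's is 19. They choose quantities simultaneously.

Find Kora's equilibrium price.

Mine Kora's profit: π = q_{Kora}(196 − 3q_{Kora} − 2q_{Mesa}) − 2q_{Kora}.
∂π/∂q_{Kora} = 194 − 6q_{Kora} − 2q_{Mesa} = 0 ⇒ q_{Kora} = 97/3 − (1/3)q_{Mesa}.
Similarly q_{Mesa} = 29.5 − (1/3)q_{Kora}.
Solving the two reaction functions simultaneously: (1 − (−1/3)(−1/3))q_{Kora} = 97/3 − (1/3)·29.5, so (8/9)q_{Kora} = 22.5 and q_{Kora} = 25.3125.
Then q_{Mesa} = 29.5 − (1/3)·25.3125 = 21.0625.
P_{Kora} = 196 − 3·25.3125 − 2·21.0625 = 77.9375.

77.9375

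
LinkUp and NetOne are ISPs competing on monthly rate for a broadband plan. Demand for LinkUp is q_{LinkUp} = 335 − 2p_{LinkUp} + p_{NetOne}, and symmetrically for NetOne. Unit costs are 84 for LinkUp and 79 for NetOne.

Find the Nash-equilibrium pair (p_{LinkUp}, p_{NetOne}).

167, 165

LinkUp's profit: π = (p_{LinkUp} − 84)(335 − 2p_{LinkUp} + p_{NetOne}).
∂π/∂p_{LinkUp} = 503 − 4p_{LinkUp} + p_{NetOne} = 0 ⇒ p_{LinkUp} = 125.75 + 0.25p_{NetOne}.
Similarly p_{NetOne} = 123.25 + 0.25p_{LinkUp}.
Solving the two reaction functions simultaneously: (1 − (0.25)(0.25))p_{LinkUp} = 125.75 + 0.25·123.25, so 0.9375p_{LinkUp} = 156.5625 and p_{LinkUp} = 167.
Then p_{NetOne} = 123.25 + 0.25·167 = 165.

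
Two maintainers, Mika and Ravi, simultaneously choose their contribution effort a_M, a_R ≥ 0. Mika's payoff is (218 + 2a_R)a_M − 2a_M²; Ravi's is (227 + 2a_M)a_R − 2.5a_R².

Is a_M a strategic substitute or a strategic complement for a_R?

Expanding Mika's payoff: 218a_M + 2a_Ra_M − 2a_M².
∂π/∂a_M = 218 + 2a_R − 4a_M = 0, so a_M = 54.5 + 0.5a_R.
The best-response slope da_M/da_R = 0.5 > 0: the reaction function is upward-sloping, so the choices are strategic complements.

strategic complements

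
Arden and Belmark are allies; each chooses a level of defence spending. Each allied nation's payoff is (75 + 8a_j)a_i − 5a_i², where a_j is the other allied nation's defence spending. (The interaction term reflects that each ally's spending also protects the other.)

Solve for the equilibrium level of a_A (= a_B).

Arden's payoff is (75 + 8a_B)a_A − 5a_A².
∂π/∂a_A = 75 + 8a_B − 10a_A = 0, so a_A = 7.5 + 0.8a_B.
Setting a_A = a_B in the reaction function: a_A = 7.5 + 0.8a_A, so a_A = 7.5 / 0.2 = 37.5.

37.5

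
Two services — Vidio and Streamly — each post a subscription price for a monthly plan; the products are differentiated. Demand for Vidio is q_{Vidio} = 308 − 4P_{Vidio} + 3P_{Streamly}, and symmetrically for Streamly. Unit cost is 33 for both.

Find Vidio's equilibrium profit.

Vidio's profit: π = (P_{Vidio} − 33)(308 − 4P_{Vidio} + 3P_{Streamly}).
∂π/∂P_{Vidio} = 440 − 8P_{Vidio} + 3P_{Streamly} = 0 ⇒ P_{Vidio} = 55 + 0.375P_{Streamly}.
The game is symmetric, so in equilibrium P_{Streamly} = P_{Vidio}: the reaction function gives 0.625P_{Vidio} = 55, hence P_{Vidio} = 88.
q_{Vidio} = 308 − 4·88 + 3·88 = 220.
Profit = (88 − 33)·220 = 12100.

12100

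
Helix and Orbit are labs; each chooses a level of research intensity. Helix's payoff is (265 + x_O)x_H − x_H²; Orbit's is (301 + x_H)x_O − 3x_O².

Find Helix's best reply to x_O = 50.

157.5

Expanding Helix's payoff: 265x_H + x_Ox_H − x_H².
∂π/∂x_H = 265 + x_O − 2x_H = 0, so x_H = 132.5 + 0.5x_O.
At x_O = 50: x_H = 132.5 + 0.5·50 = 157.5.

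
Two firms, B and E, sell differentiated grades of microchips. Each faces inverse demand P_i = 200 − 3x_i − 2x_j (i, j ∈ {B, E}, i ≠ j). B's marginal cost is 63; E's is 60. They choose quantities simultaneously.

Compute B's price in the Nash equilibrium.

113.8125

Firm B's profit: π = x_B(200 − 3x_B − 2x_E) − 63x_B.
∂π/∂x_B = 137 − 6x_B − 2x_E = 0 ⇒ x_B = 137/6 − (1/3)x_E.
Similarly x_E = 70/3 − (1/3)x_B.
Plugging x_E into B's best response: x_B = 137/6 − (1/3)(70/3 − (1/3)x_B) ⇒ (8/9)x_B = 271/18, so x_B = 16.9375.
Then x_E = 70/3 − (1/3)·16.9375 = 17.6875.
P_B = 200 − 3·16.9375 − 2·17.6875 = 113.8125.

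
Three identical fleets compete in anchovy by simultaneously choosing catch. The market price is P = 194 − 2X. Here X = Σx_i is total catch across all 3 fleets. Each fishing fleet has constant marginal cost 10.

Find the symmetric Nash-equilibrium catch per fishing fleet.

23

A representative fishing fleet's profit is π_i = x_i(194 − 2X) − 10x_i, with X = x_i + Σ_{j≠i} x_j.
First-order condition: 184 − 4x_i − 2Σ_{j≠i} x_j = 0.
In a symmetric equilibrium every fishing fleet chooses the same x, so Σ_{j≠i} x_j = 2x. The condition becomes 184 − 8x = 0, giving x = 184/8 = 23.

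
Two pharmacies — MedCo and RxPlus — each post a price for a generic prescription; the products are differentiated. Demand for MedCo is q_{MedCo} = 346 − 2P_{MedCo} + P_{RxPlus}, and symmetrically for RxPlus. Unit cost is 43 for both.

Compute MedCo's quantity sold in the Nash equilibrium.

MedCo's profit: π = (P_{MedCo} − 43)(346 − 2P_{MedCo} + P_{RxPlus}).
∂π/∂P_{MedCo} = 432 − 4P_{MedCo} + P_{RxPlus} = 0 ⇒ P_{MedCo} = 108 + 0.25P_{RxPlus}.
Setting P_{MedCo} = P_{RxPlus} in the reaction function: P_{MedCo} = 108 + 0.25P_{MedCo}, so P_{MedCo} = 108 / 0.75 = 144.
q_{MedCo} = 346 − 2·144 + 144 = 202.

202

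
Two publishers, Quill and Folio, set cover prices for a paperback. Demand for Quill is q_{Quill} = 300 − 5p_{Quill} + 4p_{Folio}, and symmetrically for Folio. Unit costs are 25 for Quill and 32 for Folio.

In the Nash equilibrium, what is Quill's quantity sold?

237.5

Quill's profit: π = (p_{Quill} − 25)(300 − 5p_{Quill} + 4p_{Folio}).
∂π/∂p_{Quill} = 425 − 10p_{Quill} + 4p_{Folio} = 0 ⇒ p_{Quill} = 42.5 + 0.4p_{Folio}.
Similarly p_{Folio} = 46 + 0.4p_{Quill}.
Solving the two reaction functions simultaneously: (1 − (0.4)(0.4))p_{Quill} = 42.5 + 0.4·46, so 0.84p_{Quill} = 60.9 and p_{Quill} = 72.5.
Then p_{Folio} = 46 + 0.4·72.5 = 75.
q_{Quill} = 300 − 5·72.5 + 4·75 = 237.5.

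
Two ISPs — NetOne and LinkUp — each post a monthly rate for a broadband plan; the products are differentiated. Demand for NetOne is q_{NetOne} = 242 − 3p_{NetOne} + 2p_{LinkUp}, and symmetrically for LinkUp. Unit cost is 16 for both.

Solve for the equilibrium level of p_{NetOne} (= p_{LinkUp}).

72.5

NetOne's profit: π = (p_{NetOne} − 16)(242 − 3p_{NetOne} + 2p_{LinkUp}).
∂π/∂p_{NetOne} = 290 − 6p_{NetOne} + 2p_{LinkUp} = 0 ⇒ p_{NetOne} = 145/3 + (1/3)p_{LinkUp}.
Setting p_{NetOne} = p_{LinkUp} in the reaction function: p_{NetOne} = 145/3 + (1/3)p_{NetOne}, so p_{NetOne} = (145/3) / (2/3) = 72.5.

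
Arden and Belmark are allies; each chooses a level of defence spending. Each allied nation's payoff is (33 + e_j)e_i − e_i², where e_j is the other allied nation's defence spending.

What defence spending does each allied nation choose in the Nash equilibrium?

Arden's payoff is (33 + e_B)e_A − e_A².
∂π/∂e_A = 33 + e_B − 2e_A = 0, so e_A = 16.5 + 0.5e_B.
Setting e_A = e_B in the reaction function: e_A = 16.5 + 0.5e_A, so e_A = 16.5 / 0.5 = 33.

33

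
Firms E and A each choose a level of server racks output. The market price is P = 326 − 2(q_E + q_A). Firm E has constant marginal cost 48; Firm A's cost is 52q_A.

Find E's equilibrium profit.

4418

Firm E's profit: π = q_E(326 − 2(q_E + q_A)) − 48q_E.
∂π/∂q_E = 278 − 4q_E − 2q_A = 0, so q_E = 69.5 − 0.5q_A.
By the same steps for A: q_A = 68.5 − 0.5q_E.
Plugging q_A into E's best response: q_E = 69.5 − 0.5(68.5 − 0.5q_E) ⇒ 0.75q_E = 35.25, so q_E = 47.
Then q_A = 68.5 − 0.5·47 = 45.
Price P = 326 − 2·92 = 142.
E's profit: (142 − 48)·47 = 4418.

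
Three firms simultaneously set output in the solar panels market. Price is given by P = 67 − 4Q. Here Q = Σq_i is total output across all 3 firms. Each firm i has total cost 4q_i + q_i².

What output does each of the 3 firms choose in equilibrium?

A representative firm's profit is π_i = q_i(67 − 4Q) − 4q_i − q_i², with Q = q_i + Σ_{j≠i} q_j.
First-order condition: 63 − 10q_i − 4Σ_{j≠i} q_j = 0.
In a symmetric equilibrium every firm chooses the same q, so Σ_{j≠i} q_j = 2q. The condition becomes 63 − 18q = 0, giving q = 63/18 = 3.5.

3.5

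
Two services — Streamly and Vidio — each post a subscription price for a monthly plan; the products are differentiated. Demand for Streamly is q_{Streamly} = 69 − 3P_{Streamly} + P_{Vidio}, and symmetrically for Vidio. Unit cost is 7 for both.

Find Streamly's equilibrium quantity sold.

Streamly's profit: π = (P_{Streamly} − 7)(69 − 3P_{Streamly} + P_{Vidio}).
∂π/∂P_{Streamly} = 90 − 6P_{Streamly} + P_{Vidio} = 0 ⇒ P_{Streamly} = 15 + (1/6)P_{Vidio}.
The game is symmetric, so in equilibrium P_{Vidio} = P_{Streamly}: the reaction function gives (5/6)P_{Streamly} = 15, hence P_{Streamly} = 18.
q_{Streamly} = 69 − 3·18 + 18 = 33.

33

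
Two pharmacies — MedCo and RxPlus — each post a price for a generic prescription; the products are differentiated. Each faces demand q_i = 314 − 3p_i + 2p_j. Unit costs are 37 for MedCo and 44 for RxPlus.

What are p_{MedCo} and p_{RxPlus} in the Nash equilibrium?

107.5625, 110.1875

MedCo's profit: π = (p_{MedCo} − 37)(314 − 3p_{MedCo} + 2p_{RxPlus}).
∂π/∂p_{MedCo} = 425 − 6p_{MedCo} + 2p_{RxPlus} = 0 ⇒ p_{MedCo} = 425/6 + (1/3)p_{RxPlus}.
Similarly p_{RxPlus} = 223/3 + (1/3)p_{MedCo}.
Plugging p_{RxPlus} into MedCo's best response: p_{MedCo} = 425/6 + (1/3)(223/3 + (1/3)p_{MedCo}) ⇒ (8/9)p_{MedCo} = 1721/18, so p_{MedCo} = 107.5625.
Then p_{RxPlus} = 223/3 + (1/3)·107.5625 = 110.1875.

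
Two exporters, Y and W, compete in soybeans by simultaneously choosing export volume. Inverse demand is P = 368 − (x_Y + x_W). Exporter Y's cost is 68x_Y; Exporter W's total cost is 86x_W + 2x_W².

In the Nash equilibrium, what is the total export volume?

162

Exporter Y's profit: π = x_Y(368 − (x_Y + x_W)) − 68x_Y.
∂π/∂x_Y = 300 − 2x_Y − x_W = 0, so x_Y = 150 − 0.5x_W.
For W: ∂π/∂x_W = 282 − 6x_W − x_Y = 0 ⇒ x_W = 47 − (1/6)x_Y.
Plugging x_W into Y's best response: x_Y = 150 − 0.5(47 − (1/6)x_Y) ⇒ (11/12)x_Y = 126.5, so x_Y = 138.
Then x_W = 47 − (1/6)·138 = 24.
Total export volume: 138 + 24 = 162.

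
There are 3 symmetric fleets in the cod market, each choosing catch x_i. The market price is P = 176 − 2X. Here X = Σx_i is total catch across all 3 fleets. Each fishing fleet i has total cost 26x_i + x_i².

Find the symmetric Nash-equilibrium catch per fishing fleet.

15

A representative fishing fleet's profit is π_i = x_i(176 − 2X) − 26x_i − x_i², with X = x_i + Σ_{j≠i} x_j.
First-order condition: 150 − 6x_i − 2Σ_{j≠i} x_j = 0.
With identical fishing fleets, set every x_j = x: then 150 − 6x − 4x = 0, i.e. x = 150/10 = 15.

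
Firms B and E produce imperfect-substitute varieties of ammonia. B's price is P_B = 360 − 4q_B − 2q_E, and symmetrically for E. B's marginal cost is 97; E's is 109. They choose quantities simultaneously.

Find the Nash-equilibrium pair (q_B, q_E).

Firm B's profit: π = q_B(360 − 4q_B − 2q_E) − 97q_B.
∂π/∂q_B = 263 − 8q_B − 2q_E = 0 ⇒ q_B = 32.875 − 0.25q_E.
Similarly q_E = 31.375 − 0.25q_B.
Plugging q_E into B's best response: q_B = 32.875 − 0.25(31.375 − 0.25q_B) ⇒ 0.9375q_B = 801/32, so q_B = 26.7.
Then q_E = 31.375 − 0.25·26.7 = 24.7.

26.7, 24.7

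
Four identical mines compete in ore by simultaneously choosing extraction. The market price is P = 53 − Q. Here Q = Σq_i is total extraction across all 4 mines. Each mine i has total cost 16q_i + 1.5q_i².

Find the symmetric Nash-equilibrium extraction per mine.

A representative mine's profit is π_i = q_i(53 − Q) − 16q_i − 1.5q_i², with Q = q_i + Σ_{j≠i} q_j.
First-order condition: 37 − 5q_i − Σ_{j≠i} q_j = 0.
In a symmetric equilibrium every mine chooses the same q, so Σ_{j≠i} q_j = 3q. The condition becomes 37 − 8q = 0, giving q = 37/8 = 4.625.

4.625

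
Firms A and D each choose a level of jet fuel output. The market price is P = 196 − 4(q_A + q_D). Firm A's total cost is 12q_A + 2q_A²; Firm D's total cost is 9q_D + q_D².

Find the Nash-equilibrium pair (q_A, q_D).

10.5, 14.5

Firm A's profit: π = q_A(196 − 4(q_A + q_D)) − 12q_A − 2q_A².
∂π/∂q_A = 184 − 12q_A − 4q_D = 0, so q_A = 46/3 − (1/3)q_D.
For D: ∂π/∂q_D = 187 − 10q_D − 4q_A = 0 ⇒ q_D = 18.7 − 0.4q_A.
Substituting the second reaction function into the first: q_A = 46/3 − (1/3)(18.7 − 0.4q_A), which gives (13/15)q_A = 9.1 ⇒ q_A = 10.5.
Then q_D = 18.7 − 0.4·10.5 = 14.5.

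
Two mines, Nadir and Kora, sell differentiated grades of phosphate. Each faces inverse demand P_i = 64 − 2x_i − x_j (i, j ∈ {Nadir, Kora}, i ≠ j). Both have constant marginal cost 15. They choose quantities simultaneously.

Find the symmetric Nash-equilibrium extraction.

Mine Nadir's profit: π = x_{Nadir}(64 − 2x_{Nadir} − x_{Kora}) − 15x_{Nadir}.
∂π/∂x_{Nadir} = 49 − 4x_{Nadir} − x_{Kora} = 0 ⇒ x_{Nadir} = 12.25 − 0.25x_{Kora}.
By symmetry x_{Kora} = x_{Nadir}; substituting into the reaction function, 1.25x_{Nadir} = 12.25 and x_{Nadir} = 9.8.

9.8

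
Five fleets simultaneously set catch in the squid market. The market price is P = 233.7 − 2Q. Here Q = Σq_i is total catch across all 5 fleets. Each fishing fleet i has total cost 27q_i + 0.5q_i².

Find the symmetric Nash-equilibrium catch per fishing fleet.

15.9

A representative fishing fleet's profit is π_i = q_i(233.7 − 2Q) − 27q_i − 0.5q_i², with Q = q_i + Σ_{j≠i} q_j.
First-order condition: 206.7 − 5q_i − 2Σ_{j≠i} q_j = 0.
Imposing symmetry (q_j = q for all j) turns Σ_{j≠i} q_j into 4q, so 206.7 = 13q and q = 15.9.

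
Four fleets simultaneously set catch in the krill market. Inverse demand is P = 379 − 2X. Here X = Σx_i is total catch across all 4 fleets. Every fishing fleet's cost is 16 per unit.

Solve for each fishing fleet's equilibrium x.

36.3

A representative fishing fleet's profit is π_i = x_i(379 − 2X) − 16x_i, with X = x_i + Σ_{j≠i} x_j.
First-order condition: 363 − 4x_i − 2Σ_{j≠i} x_j = 0.
In a symmetric equilibrium every fishing fleet chooses the same x, so Σ_{j≠i} x_j = 3x. The condition becomes 363 − 10x = 0, giving x = 363/10 = 36.3.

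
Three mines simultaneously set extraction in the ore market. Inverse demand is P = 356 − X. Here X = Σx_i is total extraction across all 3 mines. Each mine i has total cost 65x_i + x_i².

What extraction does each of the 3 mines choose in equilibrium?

48.5

A representative mine's profit is π_i = x_i(356 − X) − 65x_i − x_i², with X = x_i + Σ_{j≠i} x_j.
First-order condition: 291 − 4x_i − Σ_{j≠i} x_j = 0.
With identical mines, set every x_j = x: then 291 − 4x − 2x = 0, i.e. x = 291/6 = 48.5.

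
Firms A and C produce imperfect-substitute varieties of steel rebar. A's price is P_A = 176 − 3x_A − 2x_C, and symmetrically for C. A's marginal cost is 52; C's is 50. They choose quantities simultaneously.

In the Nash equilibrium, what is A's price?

98.125

Firm A's profit: π = x_A(176 − 3x_A − 2x_C) − 52x_A.
∂π/∂x_A = 124 − 6x_A − 2x_C = 0 ⇒ x_A = 62/3 − (1/3)x_C.
Similarly x_C = 21 − (1/3)x_A.
Solving the two reaction functions simultaneously: (1 − (−1/3)(−1/3))x_A = 62/3 − (1/3)·21, so (8/9)x_A = 41/3 and x_A = 15.375.
Then x_C = 21 − (1/3)·15.375 = 15.875.
P_A = 176 − 3·15.375 − 2·15.875 = 98.125.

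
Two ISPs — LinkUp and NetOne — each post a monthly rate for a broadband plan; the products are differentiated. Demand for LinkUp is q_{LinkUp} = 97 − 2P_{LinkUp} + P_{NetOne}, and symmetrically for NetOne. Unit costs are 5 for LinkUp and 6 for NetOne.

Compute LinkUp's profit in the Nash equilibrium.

1897.28

LinkUp's profit: π = (P_{LinkUp} − 5)(97 − 2P_{LinkUp} + P_{NetOne}).
∂π/∂P_{LinkUp} = 107 − 4P_{LinkUp} + P_{NetOne} = 0 ⇒ P_{LinkUp} = 26.75 + 0.25P_{NetOne}.
Similarly P_{NetOne} = 27.25 + 0.25P_{LinkUp}.
Solving the two reaction functions simultaneously: (1 − (0.25)(0.25))P_{LinkUp} = 26.75 + 0.25·27.25, so 0.9375P_{LinkUp} = 33.5625 and P_{LinkUp} = 35.8.
Then P_{NetOne} = 27.25 + 0.25·35.8 = 36.2.
q_{LinkUp} = 97 − 2·35.8 + 36.2 = 61.6.
Profit = (35.8 − 5)·61.6 = 1897.28.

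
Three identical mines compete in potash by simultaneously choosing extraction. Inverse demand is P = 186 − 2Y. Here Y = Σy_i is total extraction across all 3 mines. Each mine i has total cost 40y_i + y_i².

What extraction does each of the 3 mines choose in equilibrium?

14.6

A representative mine's profit is π_i = y_i(186 − 2Y) − 40y_i − y_i², with Y = y_i + Σ_{j≠i} y_j.
First-order condition: 146 − 6y_i − 2Σ_{j≠i} y_j = 0.
With identical mines, set every y_j = y: then 146 − 6y − 4y = 0, i.e. y = 146/10 = 14.6.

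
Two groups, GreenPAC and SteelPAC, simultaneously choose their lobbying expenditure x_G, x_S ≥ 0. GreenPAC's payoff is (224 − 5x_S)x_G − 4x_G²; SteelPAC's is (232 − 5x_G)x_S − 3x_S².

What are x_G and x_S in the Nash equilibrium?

Expanding GreenPAC's payoff: 224x_G − 5x_Sx_G − 4x_G².
∂π/∂x_G = 224 − 5x_S − 8x_G = 0, so x_G = 28 − 0.625x_S.
Likewise for SteelPAC: x_S = 116/3 − (5/6)x_G.
Substituting the second reaction function into the first: x_G = 28 − 0.625(116/3 − (5/6)x_G), which gives (23/48)x_G = 23/6 ⇒ x_G = 8.
Then x_S = 116/3 − (5/6)·8 = 32.

8, 32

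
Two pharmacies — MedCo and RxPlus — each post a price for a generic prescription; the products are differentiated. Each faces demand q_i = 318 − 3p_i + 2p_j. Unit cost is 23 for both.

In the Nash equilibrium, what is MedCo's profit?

MedCo's profit: π = (p_{MedCo} − 23)(318 − 3p_{MedCo} + 2p_{RxPlus}).
∂π/∂p_{MedCo} = 387 − 6p_{MedCo} + 2p_{RxPlus} = 0 ⇒ p_{MedCo} = 64.5 + (1/3)p_{RxPlus}.
Setting p_{MedCo} = p_{RxPlus} in the reaction function: p_{MedCo} = 64.5 + (1/3)p_{MedCo}, so p_{MedCo} = 64.5 / (2/3) = 96.75.
q_{MedCo} = 318 − 3·96.75 + 2·96.75 = 221.25.
Profit = (96.75 − 23)·221.25 = 16317.1875.

16317.1875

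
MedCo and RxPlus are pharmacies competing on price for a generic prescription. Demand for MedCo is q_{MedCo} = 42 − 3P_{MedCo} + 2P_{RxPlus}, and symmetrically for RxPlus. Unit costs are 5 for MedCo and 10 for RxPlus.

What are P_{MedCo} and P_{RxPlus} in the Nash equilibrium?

15.1875, 17.0625

MedCo's profit: π = (P_{MedCo} − 5)(42 − 3P_{MedCo} + 2P_{RxPlus}).
∂π/∂P_{MedCo} = 57 − 6P_{MedCo} + 2P_{RxPlus} = 0 ⇒ P_{MedCo} = 9.5 + (1/3)P_{RxPlus}.
Similarly P_{RxPlus} = 12 + (1/3)P_{MedCo}.
Substituting the second reaction function into the first: P_{MedCo} = 9.5 + (1/3)(12 + (1/3)P_{MedCo}), which gives (8/9)P_{MedCo} = 13.5 ⇒ P_{MedCo} = 15.1875.
Then P_{RxPlus} = 12 + (1/3)·15.1875 = 17.0625.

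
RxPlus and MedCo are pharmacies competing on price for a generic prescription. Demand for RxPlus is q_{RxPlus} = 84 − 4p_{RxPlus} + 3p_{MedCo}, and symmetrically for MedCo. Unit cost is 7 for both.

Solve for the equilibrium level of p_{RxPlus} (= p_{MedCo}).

22.4

RxPlus's profit: π = (p_{RxPlus} − 7)(84 − 4p_{RxPlus} + 3p_{MedCo}).
∂π/∂p_{RxPlus} = 112 − 8p_{RxPlus} + 3p_{MedCo} = 0 ⇒ p_{RxPlus} = 14 + 0.375p_{MedCo}.
The game is symmetric, so in equilibrium p_{MedCo} = p_{RxPlus}: the reaction function gives 0.625p_{RxPlus} = 14, hence p_{RxPlus} = 22.4.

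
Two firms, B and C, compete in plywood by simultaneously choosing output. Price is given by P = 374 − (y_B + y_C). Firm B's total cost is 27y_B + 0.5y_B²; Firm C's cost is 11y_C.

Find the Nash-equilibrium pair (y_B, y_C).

Firm B's profit: π = y_B(374 − (y_B + y_C)) − 27y_B − 0.5y_B².
∂π/∂y_B = 347 − 3y_B − y_C = 0, so y_B = 347/3 − (1/3)y_C.
For C: ∂π/∂y_C = 363 − 2y_C − y_B = 0 ⇒ y_C = 181.5 − 0.5y_B.
Solving the two reaction functions simultaneously: (1 − (−1/3)(−0.5))y_B = 347/3 − (1/3)·181.5, so (5/6)y_B = 331/6 and y_B = 66.2.
Then y_C = 181.5 − 0.5·66.2 = 148.4.

66.2, 148.4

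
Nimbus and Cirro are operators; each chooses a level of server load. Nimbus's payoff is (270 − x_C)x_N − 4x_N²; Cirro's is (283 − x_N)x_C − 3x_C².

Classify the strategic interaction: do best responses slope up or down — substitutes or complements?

strategic substitutes

Expanding Nimbus's payoff: 270x_N − x_Cx_N − 4x_N².
∂π/∂x_N = 270 − x_C − 8x_N = 0, so x_N = 33.75 − 0.125x_C.
The best-response slope dx_N/dx_C = −0.125 < 0: the reaction function is downward-sloping, so the choices are strategic substitutes.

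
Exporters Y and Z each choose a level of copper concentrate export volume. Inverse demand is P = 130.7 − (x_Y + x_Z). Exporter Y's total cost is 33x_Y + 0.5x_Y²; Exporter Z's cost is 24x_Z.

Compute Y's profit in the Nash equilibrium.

472.0614

Exporter Y's profit: π = x_Y(130.7 − (x_Y + x_Z)) − 33x_Y − 0.5x_Y².
∂π/∂x_Y = 97.7 − 3x_Y − x_Z = 0, so x_Y = 977/30 − (1/3)x_Z.
For Z: ∂π/∂x_Z = 106.7 − 2x_Z − x_Y = 0 ⇒ x_Z = 53.35 − 0.5x_Y.
Solving the two reaction functions simultaneously: (1 − (−1/3)(−0.5))x_Y = 977/30 − (1/3)·53.35, so (5/6)x_Y = 887/60 and x_Y = 17.74.
Then x_Z = 53.35 − 0.5·17.74 = 44.48.
Price P = 130.7 − 62.22 = 68.48.
Y's profit: (68.48 − 33)·17.74 − 0.5(17.74)² = 472.0614.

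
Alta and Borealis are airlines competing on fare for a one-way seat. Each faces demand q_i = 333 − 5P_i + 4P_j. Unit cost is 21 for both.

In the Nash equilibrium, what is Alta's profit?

Alta's profit: π = (P_{Alta} − 21)(333 − 5P_{Alta} + 4P_{Borealis}).
∂π/∂P_{Alta} = 438 − 10P_{Alta} + 4P_{Borealis} = 0 ⇒ P_{Alta} = 43.8 + 0.4P_{Borealis}.
By symmetry P_{Borealis} = P_{Alta}; substituting into the reaction function, 0.6P_{Alta} = 43.8 and P_{Alta} = 73.
q_{Alta} = 333 − 5·73 + 4·73 = 260.
Profit = (73 − 21)·260 = 13520.

13520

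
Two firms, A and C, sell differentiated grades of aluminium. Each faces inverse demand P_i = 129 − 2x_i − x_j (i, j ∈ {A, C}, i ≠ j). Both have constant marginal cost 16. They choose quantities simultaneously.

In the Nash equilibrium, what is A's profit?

1021.52

Firm A's profit: π = x_A(129 − 2x_A − x_C) − 16x_A.
∂π/∂x_A = 113 − 4x_A − x_C = 0 ⇒ x_A = 28.25 − 0.25x_C.
By symmetry x_C = x_A; substituting into the reaction function, 1.25x_A = 28.25 and x_A = 22.6.
P_A = 129 − 2·22.6 − 22.6 = 61.2.
Profit = (61.2 − 16)·22.6 = 1021.52.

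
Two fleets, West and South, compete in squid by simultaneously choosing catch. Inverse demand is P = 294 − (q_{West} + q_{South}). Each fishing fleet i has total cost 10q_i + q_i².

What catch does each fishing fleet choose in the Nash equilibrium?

56.8

Fishing fleet West's profit: π = q_{West}(294 − (q_{West} + q_{South})) − 10q_{West} − q_{West}².
∂π/∂q_{West} = 284 − 4q_{West} − q_{South} = 0, so q_{West} = 71 − 0.25q_{South}.
By symmetry q_{South} = q_{West}; substituting into the reaction function, 1.25q_{West} = 71 and q_{West} = 56.8.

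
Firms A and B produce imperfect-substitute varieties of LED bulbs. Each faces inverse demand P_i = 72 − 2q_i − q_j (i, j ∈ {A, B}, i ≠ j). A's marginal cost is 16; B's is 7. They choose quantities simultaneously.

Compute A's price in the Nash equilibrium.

Firm A's profit: π = q_A(72 − 2q_A − q_B) − 16q_A.
∂π/∂q_A = 56 − 4q_A − q_B = 0 ⇒ q_A = 14 − 0.25q_B.
Similarly q_B = 16.25 − 0.25q_A.
Plugging q_B into A's best response: q_A = 14 − 0.25(16.25 − 0.25q_A) ⇒ 0.9375q_A = 9.9375, so q_A = 10.6.
Then q_B = 16.25 − 0.25·10.6 = 13.6.
P_A = 72 − 2·10.6 − 13.6 = 37.2.

37.2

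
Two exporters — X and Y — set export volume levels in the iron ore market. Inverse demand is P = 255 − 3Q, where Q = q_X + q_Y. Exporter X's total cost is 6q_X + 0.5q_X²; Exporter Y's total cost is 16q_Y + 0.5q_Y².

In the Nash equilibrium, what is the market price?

Exporter X's profit: π = q_X(255 − 3(q_X + q_Y)) − 6q_X − 0.5q_X².
∂π/∂q_X = 249 − 7q_X − 3q_Y = 0, so q_X = 249/7 − (3/7)q_Y.
By the same steps for Y: q_Y = 239/7 − (3/7)q_X.
Plugging q_Y into X's best response: q_X = 249/7 − (3/7)(239/7 − (3/7)q_X) ⇒ (40/49)q_X = 1026/49, so q_X = 25.65.
Then q_Y = 239/7 − (3/7)·25.65 = 23.15.
Equilibrium price: P = 255 − 3·48.8 = 108.6.

108.6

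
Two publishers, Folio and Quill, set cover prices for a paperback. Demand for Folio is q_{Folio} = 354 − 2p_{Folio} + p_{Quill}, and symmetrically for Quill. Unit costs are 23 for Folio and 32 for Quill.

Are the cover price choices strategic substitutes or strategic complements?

strategic complements

Folio's profit: π = (p_{Folio} − 23)(354 − 2p_{Folio} + p_{Quill}).
∂π/∂p_{Folio} = 400 − 4p_{Folio} + p_{Quill} = 0 ⇒ p_{Folio} = 100 + 0.25p_{Quill}.
The best-response slope dp_{Folio}/dp_{Quill} = 0.25 > 0: the reaction function is upward-sloping, so the choices are strategic complements.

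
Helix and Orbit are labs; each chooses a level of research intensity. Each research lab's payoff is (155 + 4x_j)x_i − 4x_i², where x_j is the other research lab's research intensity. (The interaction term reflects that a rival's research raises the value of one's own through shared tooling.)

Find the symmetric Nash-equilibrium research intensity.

Helix's payoff is (155 + 4x_O)x_H − 4x_H².
∂π/∂x_H = 155 + 4x_O − 8x_H = 0, so x_H = 19.375 + 0.5x_O.
Setting x_H = x_O in the reaction function: x_H = 19.375 + 0.5x_H, so x_H = 19.375 / 0.5 = 38.75.

38.75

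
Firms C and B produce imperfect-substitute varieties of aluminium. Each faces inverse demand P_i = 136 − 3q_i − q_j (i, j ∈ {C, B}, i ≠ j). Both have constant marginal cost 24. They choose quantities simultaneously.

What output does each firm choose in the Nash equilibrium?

Firm C's profit: π = q_C(136 − 3q_C − q_B) − 24q_C.
∂π/∂q_C = 112 − 6q_C − q_B = 0 ⇒ q_C = 56/3 − (1/6)q_B.
Setting q_C = q_B in the reaction function: q_C = 56/3 − (1/6)q_C, so q_C = (56/3) / (7/6) = 16.

16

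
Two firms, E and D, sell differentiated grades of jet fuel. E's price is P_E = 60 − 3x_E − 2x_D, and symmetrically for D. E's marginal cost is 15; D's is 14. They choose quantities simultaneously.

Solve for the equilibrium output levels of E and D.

Firm E's profit: π = x_E(60 − 3x_E − 2x_D) − 15x_E.
∂π/∂x_E = 45 − 6x_E − 2x_D = 0 ⇒ x_E = 7.5 − (1/3)x_D.
Similarly x_D = 23/3 − (1/3)x_E.
Solving the two reaction functions simultaneously: (1 − (−1/3)(−1/3))x_E = 7.5 − (1/3)·(23/3), so (8/9)x_E = 89/18 and x_E = 5.5625.
Then x_D = 23/3 − (1/3)·5.5625 = 5.8125.

5.5625, 5.8125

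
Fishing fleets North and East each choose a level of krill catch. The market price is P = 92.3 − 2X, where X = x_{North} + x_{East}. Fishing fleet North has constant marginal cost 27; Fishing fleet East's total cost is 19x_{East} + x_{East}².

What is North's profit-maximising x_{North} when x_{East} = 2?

Fishing fleet North's profit: π = x_{North}(92.3 − 2(x_{North} + x_{East})) − 27x_{North}.
∂π/∂x_{North} = 65.3 − 4x_{North} − 2x_{East} = 0, so x_{North} = 16.325 − 0.5x_{East}.
At x_{East} = 2: x_{North} = 16.325 − 0.5·2 = 15.325.

15.325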